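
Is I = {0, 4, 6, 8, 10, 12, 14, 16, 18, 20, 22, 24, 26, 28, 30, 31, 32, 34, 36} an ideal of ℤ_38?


Check ideal conditions for I = {0, 4, 6, 8, 10, 12, 14, 16, 18, 20, 22, 24, 26, 28, 30, 31, 32, 34, 36} in ℤ_38:
(1) I is an additive subgroup? No
(2) For r ∈ ℤ_38 and a ∈ I: r·a ∈ I? No  [counterexample: r=2, a=20, r·a mod 38 = 2 ∉ I]

No, I is not an ideal of ℤ_38


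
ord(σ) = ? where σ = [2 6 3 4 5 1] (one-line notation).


Cycle decomposition: (1 2 6)
Cycle lengths: 3
Order = lcm(3) = 3

ord(σ) = 3


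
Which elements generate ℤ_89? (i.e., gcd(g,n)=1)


g generates ℤ_n iff gcd(g,n) = 1
Prime factors of 89: 89
Generators are g ∈ {1,...,88} not divisible by any of these primes.
Generators: {1, 2, 3, 4, 5, 6, 7, 8, 9, 10, 11, 12, 13, 14, 15, 16, 17, 18, 19, 20, 21, 22, 23, 24, 25, 26, 27, 28, 29, 30, 31, 32, 33, 34, 35, 36, 37, 38, 39, 40, 41, 42, 43, 44, 45, 46, 47, 48, 49, 50, 51, 52, 53, 54, 55, 56, 57, 58, 59, 60, 61, 62, 63, 64, 65, 66, 67, 68, 69, 70, 71, 72, 73, 74, 75, 76, 77, 78, 79, 80, 81, 82, 83, 84, 85, 86, 87, 88}
Number of generators = φ(89) = 88

Generators of ℤ_89 = {1, 2, 3, 4, 5, 6, 7, 8, 9, 10, 11, 12, 13, 14, 15, 16, 17, 18, 19, 20, 21, 22, 23, 24, 25, 26, 27, 28, 29, 30, 31, 32, 33, 34, 35, 36, 37, 38, 39, 40, 41, 42, 43, 44, 45, 46, 47, 48, 49, 50, 51, 52, 53, 54, 55, 56, 57, 58, 59, 60, 61, 62, 63, 64, 65, 66, 67, 68, 69, 70, 71, 72, 73, 74, 75, 76, 77, 78, 79, 80, 81, 82, 83, 84, 85, 86, 87, 88}


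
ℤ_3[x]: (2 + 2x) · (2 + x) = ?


Expand and collect like terms; reduce coefficients mod 3:
x^0: 2·2 = 4 ≡ 1 (mod 3)
x^1: 2·1 + 2·2 = 6 ≡ 0 (mod 3)
x^2: 2·1 = 2 ≡ 2 (mod 3)
Result: 1 + 2x^2

f · g = 1 + 2x^2


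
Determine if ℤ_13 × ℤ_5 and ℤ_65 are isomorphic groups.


Comparing ℤ_13 × ℤ_5 and ℤ_65:
gcd(13,5) = 1, so ℤ_13 × ℤ_5 ≅ ℤ_65 (CRT)

Yes, ℤ_13 × ℤ_5 ≅ ℤ_65


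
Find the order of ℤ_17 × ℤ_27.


|A × B| = |A| · |B|
|ℤ_17 × ℤ_27| = 17 × 27 = 459

|ℤ_17 × ℤ_27| = 459


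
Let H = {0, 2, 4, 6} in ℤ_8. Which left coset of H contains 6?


6 + H = {6 + h (mod 8) : h ∈ H}
6+0=6, 6+2=0, 6+4=2, 6+6=4
6 + H = {0, 2, 4, 6} = 0 + H

6 + H = {0, 2, 4, 6}


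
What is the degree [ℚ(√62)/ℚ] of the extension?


√62 has minimal polynomial x² - 62 (irreducible over ℚ since 62 is squarefree)

[ℚ(√62)/ℚ] = 2


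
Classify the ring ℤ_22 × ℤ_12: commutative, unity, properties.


Direct product ring; commutative with unity (1,1); but (1,0)·(0,1) = (0,0) gives zero divisors, so not an integral domain
Commutative: Yes
Integral domain: No
Has unity: Yes

ℤ_22 × ℤ_12: Commutative=Yes, Unity=Yes


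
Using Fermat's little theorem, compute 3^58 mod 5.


Fermat's little theorem: if p is prime and gcd(a,p)=1, then a^(p-1) ≡ 1 (mod p)
p = 5 is prime, gcd(3,5) = 1
Reduce exponent: 58 mod 4 = 2
So 3^58 ≡ 3^2 (mod 5)
3^2 mod 5 = 4

3^58 ≡ 4 (mod 5)


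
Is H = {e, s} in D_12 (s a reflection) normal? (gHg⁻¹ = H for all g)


H = {e, s} in D_12 (s a reflection)
r·s·r⁻¹ = sr⁻² ≠ s for n ≥ 3, so {e, s} is not closed under conjugation

No, not a normal subgroup


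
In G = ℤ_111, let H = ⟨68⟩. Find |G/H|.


|⟨68⟩| = n / gcd(68, 111) = 111 / 1 = 111
H is normal (ℤ_111 is abelian).
|G/H| = |G| / |H| = 111 / 111 = 1

|G/H| = 1


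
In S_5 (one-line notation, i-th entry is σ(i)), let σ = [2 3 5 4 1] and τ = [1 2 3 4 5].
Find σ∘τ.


σ∘τ: apply τ first, then σ
1 →τ 1 →σ 2
2 →τ 2 →σ 3
3 →τ 3 →σ 5
4 →τ 4 →σ 4
5 →τ 5 →σ 1

σ∘τ = [2 3 5 4 1]


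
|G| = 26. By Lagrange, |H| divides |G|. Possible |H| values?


Lagrange's theorem: |H| divides |G|
|G| = 26
Divisors of 26: 1, 2, 13, 26

Possible subgroup orders: {1, 2, 13, 26}


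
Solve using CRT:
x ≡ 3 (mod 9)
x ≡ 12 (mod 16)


m₁ = 9, m₂ = 16, gcd = 1, so CRT applies. M = m₁·m₂ = 144
Let M₁ = M/m₁ = 16, M₂ = M/m₂ = 9
Find y₁ ≡ M₁⁻¹ (mod m₁): 16⁻¹ ≡ 4 (mod 9)
Find y₂ ≡ M₂⁻¹ (mod m₂): 9⁻¹ ≡ 9 (mod 16)
x = a₁·M₁·y₁ + a₂·M₂·y₂ = 3·16·4 + 12·9·9 = 1164
Reduce mod 144: x ≡ 12
Check: 12 mod 9 = 3 ✓, 12 mod 16 = 12 ✓

x ≡ 12 (mod 144)


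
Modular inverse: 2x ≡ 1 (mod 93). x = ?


Use the extended Euclidean algorithm to write 1 = 2·s + 93·t; then s mod 93 is the inverse.
Euclidean algorithm:
  2 = 0·93 + 2
  93 = 46·2 + 1
  2 = 2·1 + 0
gcd(2,93) = 1
Back-substitution gives: 2·(-46) + 93·(1) = 1
So 2⁻¹ ≡ -46 ≡ 47 (mod 93)
Check: 2 × 47 = 94 ≡ 1 (mod 93) ✓

2⁻¹ ≡ 47 (mod 93)


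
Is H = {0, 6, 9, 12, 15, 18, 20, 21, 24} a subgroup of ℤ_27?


Subgroup test for H = {0, 6, 9, 12, 15, 18, 20, 21, 24} in (ℤ_27, +):
(1) 0 ∈ H? Yes
(2) Closure: for all a,b ∈ H, (a+b) mod 27 ∈ H? No  [counterexample: 6 + 20 = 26 ∉ H]
(3) Inverses: for all a ∈ H, -a mod 27 ∈ H? No

No, H is not a subgroup of ℤ_27


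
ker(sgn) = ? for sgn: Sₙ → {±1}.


Kernel = preimage of identity
ker(sgn) = even permutations = Aₙ

ker(sgn) = Aₙ


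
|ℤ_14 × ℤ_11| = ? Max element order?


|ℤ_14 × ℤ_11| = 14 × 11 = 154
Max element order = lcm(14,11) = 154
Cyclic? Yes (gcd=1)

|ℤ_14×ℤ_11| = 154, max element order = 154


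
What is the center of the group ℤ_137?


Z(G) = {g ∈ G | gx = xg for all x ∈ G}
ℤ_137 is abelian, so Z(G) = G

Z(ℤ_137) = ℤ_137


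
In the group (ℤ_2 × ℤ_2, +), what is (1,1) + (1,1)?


Operation: componentwise addition mod (2, 2)
(1,1) + (1,1) = ((a₁+b₁) mod 2, (a₂+b₂) mod 2) with a = (1,1), b = (1,1)

(1,1) + (1,1) = (0,0)


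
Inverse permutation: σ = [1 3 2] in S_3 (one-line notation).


To find σ⁻¹, swap domain and range:
σ(1) = 1 → σ⁻¹(1) = 1
σ(2) = 3 → σ⁻¹(3) = 2
σ(3) = 2 → σ⁻¹(2) = 3

σ⁻¹ = [1 3 2]


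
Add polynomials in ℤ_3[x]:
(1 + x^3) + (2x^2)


Add coefficients mod 3:
x^0: 1 + 0 = 1 (mod 3)
x^1: 0 + 0 = 0 (mod 3)
x^2: 0 + 2 = 2 (mod 3)
x^3: 1 + 0 = 1 (mod 3)
Result: 1 + 2x^2 + x^3

f + g = 1 + 2x^2 + x^3


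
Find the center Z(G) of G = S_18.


Z(G) = {g ∈ G | gx = xg for all x ∈ G}
S_n is non-abelian for n ≥ 3; Z(S_18) is trivial

Z(S_18) = {e}


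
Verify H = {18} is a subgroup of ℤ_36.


Subgroup test for H = {18} in (ℤ_36, +):
(1) 0 ∈ H? No
(2) Closure: for all a,b ∈ H, (a+b) mod 36 ∈ H? No  [counterexample: 18 + 18 = 0 ∉ H]
(3) Inverses: for all a ∈ H, -a mod 36 ∈ H? Yes

No, H is not a subgroup of ℤ_36


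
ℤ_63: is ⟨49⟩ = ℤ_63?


g generates ℤ_n iff gcd(g, n) = 1
gcd(49, 63) = 7
Since gcd = 7 ≠ 1, ⟨49⟩ has order 9 < 63, so 49 is not a generator.

No, 49 does not generate ℤ_63


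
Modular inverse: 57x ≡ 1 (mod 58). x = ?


Use the extended Euclidean algorithm to write 1 = 57·s + 58·t; then s mod 58 is the inverse.
Euclidean algorithm:
  57 = 0·58 + 57
  58 = 1·57 + 1
  57 = 57·1 + 0
gcd(57,58) = 1
Back-substitution gives: 57·(-1) + 58·(1) = 1
So 57⁻¹ ≡ -1 ≡ 57 (mod 58)
Check: 57 × 57 = 3249 ≡ 1 (mod 58) ✓

57⁻¹ ≡ 57 (mod 58)


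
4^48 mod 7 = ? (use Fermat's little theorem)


Fermat's little theorem: if p is prime and gcd(a,p)=1, then a^(p-1) ≡ 1 (mod p)
p = 7 is prime, gcd(4,7) = 1
Reduce exponent: 48 mod 6 = 0
So 4^48 ≡ 4^0 (mod 7)
4^0 = 1

4^48 ≡ 1 (mod 7)


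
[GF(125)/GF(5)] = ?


GF(125) = GF(5^3), so the extension degree is 3

[GF(125)/GF(5)] = 3


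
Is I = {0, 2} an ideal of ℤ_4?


Check ideal conditions for I = {0, 2} in ℤ_4:
(1) I is an additive subgroup? Yes
(2) For r ∈ ℤ_4 and a ∈ I: r·a ∈ I? Yes

Yes, I is an ideal of ℤ_4


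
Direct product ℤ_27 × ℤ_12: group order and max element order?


|ℤ_27 × ℤ_12| = 27 × 12 = 324
Max element order = lcm(27,12) = 108
Cyclic? No (gcd=3)

|ℤ_27×ℤ_12| = 324, max element order = 108


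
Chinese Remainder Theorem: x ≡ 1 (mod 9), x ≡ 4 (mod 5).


m₁ = 9, m₂ = 5, gcd = 1, so CRT applies. M = m₁·m₂ = 45
Let M₁ = M/m₁ = 5, M₂ = M/m₂ = 9
Find y₁ ≡ M₁⁻¹ (mod m₁): 5⁻¹ ≡ 2 (mod 9)
Find y₂ ≡ M₂⁻¹ (mod m₂): 9⁻¹ ≡ 4 (mod 5)
x = a₁·M₁·y₁ + a₂·M₂·y₂ = 1·5·2 + 4·9·4 = 154
Reduce mod 45: x ≡ 19
Check: 19 mod 9 = 1 ✓, 19 mod 5 = 4 ✓

x ≡ 19 (mod 45)


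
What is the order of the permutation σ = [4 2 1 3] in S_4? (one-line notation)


Cycle decomposition: (1 4 3)
Cycle lengths: 3
Order = lcm(3) = 3

ord(σ) = 3


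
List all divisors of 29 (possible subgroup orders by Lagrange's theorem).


Lagrange's theorem: |H| divides |G|
|G| = 29
Divisors of 29: 1, 29

Possible subgroup orders: {1, 29}


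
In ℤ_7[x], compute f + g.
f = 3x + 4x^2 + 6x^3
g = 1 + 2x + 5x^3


Add coefficients mod 7:
x^0: 0 + 1 = 1 (mod 7)
x^1: 3 + 2 = 5 (mod 7)
x^2: 4 + 0 = 4 (mod 7)
x^3: 6 + 5 = 4 (mod 7)
Result: 1 + 5x + 4x^2 + 4x^3

f + g = 1 + 5x + 4x^2 + 4x^3


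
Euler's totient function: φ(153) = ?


Factor n: 153 = 3^2 × 17
φ(n) = n · ∏(1 - 1/p) over distinct primes p | n
φ(153) = 153 · (1 - 1/3) · (1 - 1/17) = 96

φ(153) = 96


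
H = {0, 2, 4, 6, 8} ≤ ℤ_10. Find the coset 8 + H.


8 + H = {8 + h (mod 10) : h ∈ H}
8+0=8, 8+2=0, 8+4=2, 8+6=4, 8+8=6
8 + H = {0, 2, 4, 6, 8} = 0 + H

8 + H = {0, 2, 4, 6, 8}


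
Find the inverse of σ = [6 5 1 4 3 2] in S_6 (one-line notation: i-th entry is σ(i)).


To find σ⁻¹, swap domain and range:
σ(1) = 6 → σ⁻¹(6) = 1
σ(2) = 5 → σ⁻¹(5) = 2
σ(3) = 1 → σ⁻¹(1) = 3
σ(4) = 4 → σ⁻¹(4) = 4
σ(5) = 3 → σ⁻¹(3) = 5
σ(6) = 2 → σ⁻¹(2) = 6

σ⁻¹ = [3 6 5 4 2 1]


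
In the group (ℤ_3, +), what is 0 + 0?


Operation: addition mod 3
0 + 0 = (a + b) mod 3 with a = 0, b = 0

0 + 0 = 0


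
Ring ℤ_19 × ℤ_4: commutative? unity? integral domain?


Direct product ring; commutative with unity (1,1); but (1,0)·(0,1) = (0,0) gives zero divisors, so not an integral domain
Commutative: Yes
Integral domain: No
Has unity: Yes

ℤ_19 × ℤ_4: Commutative=Yes, Unity=Yes


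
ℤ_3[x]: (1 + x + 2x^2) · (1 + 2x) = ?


Expand and collect like terms; reduce coefficients mod 3:
x^0: 1·1 = 1 ≡ 1 (mod 3)
x^1: 1·2 + 1·1 = 3 ≡ 0 (mod 3)
x^2: 1·2 + 2·1 = 4 ≡ 1 (mod 3)
x^3: 2·2 = 4 ≡ 1 (mod 3)
Result: 1 + x^2 + x^3

f · g = 1 + x^2 + x^3


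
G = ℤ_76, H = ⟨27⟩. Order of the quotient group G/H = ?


|⟨27⟩| = n / gcd(27, 76) = 76 / 1 = 76
H is normal (ℤ_76 is abelian).
|G/H| = |G| / |H| = 76 / 76 = 1

|G/H| = 1


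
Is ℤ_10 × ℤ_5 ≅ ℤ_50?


Comparing ℤ_10 × ℤ_5 and ℤ_50:
gcd(10,5) = 5 ≠ 1. Max element order in ℤ_10×ℤ_5 is lcm(10,5) = 10 < 50, so it has no element of order 50

No, ℤ_10 × ℤ_5 ≇ ℤ_50


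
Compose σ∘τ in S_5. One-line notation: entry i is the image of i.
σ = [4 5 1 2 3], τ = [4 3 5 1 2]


σ∘τ: apply τ first, then σ
1 →τ 4 →σ 2
2 →τ 3 →σ 1
3 →τ 5 →σ 3
4 →τ 1 →σ 4
5 →τ 2 →σ 5

σ∘τ = [2 1 3 4 5]


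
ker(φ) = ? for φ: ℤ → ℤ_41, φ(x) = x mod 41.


Kernel = preimage of identity
ker(φ) = {x ∈ ℤ : x ≡ 0 (mod 41)} = 41ℤ = {0, ±41, ±82, ...}

ker(φ) = 41ℤ


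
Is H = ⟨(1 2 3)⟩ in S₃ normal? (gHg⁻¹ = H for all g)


H = ⟨(1 2 3)⟩ in S₃
⟨(1 2 3)⟩ has order 3 and index 2 in S₃; index-2 subgroups are normal

Yes, normal subgroup


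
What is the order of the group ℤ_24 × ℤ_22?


|A × B| = |A| · |B|
|ℤ_24 × ℤ_22| = 24 × 22 = 528

|ℤ_24 × ℤ_22| = 528


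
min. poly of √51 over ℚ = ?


√51 satisfies x² - 51 = 0, irreducible over ℚ since 51 is squarefree

Minimal polynomial: x² - 51


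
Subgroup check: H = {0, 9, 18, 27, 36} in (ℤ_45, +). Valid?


Subgroup test for H = {0, 9, 18, 27, 36} in (ℤ_45, +):
(1) 0 ∈ H? Yes
(2) Closure: for all a,b ∈ H, (a+b) mod 45 ∈ H? Yes
(3) Inverses: for all a ∈ H, -a mod 45 ∈ H? Yes

Yes, H is a subgroup of ℤ_45


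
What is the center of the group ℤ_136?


Z(G) = {g ∈ G | gx = xg for all x ∈ G}
ℤ_136 is abelian, so Z(G) = G

Z(ℤ_136) = ℤ_136


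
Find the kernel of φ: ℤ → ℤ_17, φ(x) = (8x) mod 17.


Kernel = preimage of identity
ker(φ) = {x ∈ ℤ : 8x ≡ 0 (mod 17)}. gcd(8,17) = 1, so 8x ≡ 0 (mod 17) ⟺ x ≡ 0 (mod 17/1 = 17). Hence ker(φ) = 17ℤ

ker(φ) = 17ℤ


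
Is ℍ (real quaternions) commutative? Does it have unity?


quaternion multiplication is non-commutative (ij = k ≠ ji = -k); has unity 1; a division ring but not an integral domain since integral domains are commutative by convention
Commutative: No
Integral domain: No
Has unity: Yes

ℍ (real quaternions): Commutative=No, Unity=Yes


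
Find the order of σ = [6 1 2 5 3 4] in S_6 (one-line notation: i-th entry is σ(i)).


Cycle decomposition: (1 6 4 5 3 2)
Cycle lengths: 6
Order = lcm(6) = 6

ord(σ) = 6


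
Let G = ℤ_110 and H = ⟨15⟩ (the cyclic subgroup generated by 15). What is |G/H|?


|⟨15⟩| = n / gcd(15, 110) = 110 / 5 = 22
H is normal (ℤ_110 is abelian).
|G/H| = |G| / |H| = 110 / 22 = 5

|G/H| = 5


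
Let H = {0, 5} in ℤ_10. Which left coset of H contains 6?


6 + H = {6 + h (mod 10) : h ∈ H}
6+0=6, 6+5=1
6 + H = {1, 6} = 1 + H

6 + H = {1, 6}


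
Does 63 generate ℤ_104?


g generates ℤ_n iff gcd(g, n) = 1
gcd(63, 104) = 1
Since gcd = 1, 63 is a generator.

Yes, 63 generates ℤ_104


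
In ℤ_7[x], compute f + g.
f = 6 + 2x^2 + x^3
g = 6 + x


Add coefficients mod 7:
x^0: 6 + 6 = 5 (mod 7)
x^1: 0 + 1 = 1 (mod 7)
x^2: 2 + 0 = 2 (mod 7)
x^3: 1 + 0 = 1 (mod 7)
Result: 5 + x + 2x^2 + x^3

f + g = 5 + x + 2x^2 + x^3


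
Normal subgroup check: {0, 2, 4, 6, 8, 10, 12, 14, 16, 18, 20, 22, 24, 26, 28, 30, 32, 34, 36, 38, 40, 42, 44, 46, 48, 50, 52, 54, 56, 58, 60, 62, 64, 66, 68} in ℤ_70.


H = {0, 2, 4, 6, 8, 10, 12, 14, 16, 18, 20, 22, 24, 26, 28, 30, 32, 34, 36, 38, 40, 42, 44, 46, 48, 50, 52, 54, 56, 58, 60, 62, 64, 66, 68} in ℤ_70
ℤ_70 is abelian; every subgroup of an abelian group is normal

Yes, normal subgroup


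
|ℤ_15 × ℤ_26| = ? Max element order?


|ℤ_15 × ℤ_26| = 15 × 26 = 390
Max element order = lcm(15,26) = 390
Cyclic? Yes (gcd=1)

|ℤ_15×ℤ_26| = 390, max element order = 390


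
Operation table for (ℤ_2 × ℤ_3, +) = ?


Elements: {(0,0), (0,1), (0,2), (1,0), (1,1), (1,2)}
Operation: componentwise addition mod (2, 3)
Entry (a, b) = ((a₁+b₁) mod 2, (a₂+b₂) mod 3)

Cayley table:
      | (0,0) | (0,1) | (0,2) | (1,0) | (1,1) | (1,2)
(0,0) | (0,0) | (0,1) | (0,2) | (1,0) | (1,1) | (1,2)
(0,1) | (0,1) | (0,2) | (0,0) | (1,1) | (1,2) | (1,0)
(0,2) | (0,2) | (0,0) | (0,1) | (1,2) | (1,0) | (1,1)
(1,0) | (1,0) | (1,1) | (1,2) | (0,0) | (0,1) | (0,2)
(1,1) | (1,1) | (1,2) | (1,0) | (0,1) | (0,2) | (0,0)
(1,2) | (1,2) | (1,0) | (1,1) | (0,2) | (0,0) | (0,1)


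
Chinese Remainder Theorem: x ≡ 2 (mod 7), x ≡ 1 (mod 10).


m₁ = 7, m₂ = 10, gcd = 1, so CRT applies. M = m₁·m₂ = 70
Let M₁ = M/m₁ = 10, M₂ = M/m₂ = 7
Find y₁ ≡ M₁⁻¹ (mod m₁): 10⁻¹ ≡ 5 (mod 7)
Find y₂ ≡ M₂⁻¹ (mod m₂): 7⁻¹ ≡ 3 (mod 10)
x = a₁·M₁·y₁ + a₂·M₂·y₂ = 2·10·5 + 1·7·3 = 121
Reduce mod 70: x ≡ 51
Check: 51 mod 7 = 2 ✓, 51 mod 10 = 1 ✓

x ≡ 51 (mod 70)


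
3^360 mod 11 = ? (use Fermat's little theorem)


Fermat's little theorem: if p is prime and gcd(a,p)=1, then a^(p-1) ≡ 1 (mod p)
p = 11 is prime, gcd(3,11) = 1
Reduce exponent: 360 mod 10 = 0
So 3^360 ≡ 3^0 (mod 11)
3^0 = 1

3^360 ≡ 1 (mod 11)


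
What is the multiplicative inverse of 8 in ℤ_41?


Use the extended Euclidean algorithm to write 1 = 8·s + 41·t; then s mod 41 is the inverse.
Euclidean algorithm:
  8 = 0·41 + 8
  41 = 5·8 + 1
  8 = 8·1 + 0
gcd(8,41) = 1
Back-substitution gives: 8·(-5) + 41·(1) = 1
So 8⁻¹ ≡ -5 ≡ 36 (mod 41)
Check: 8 × 36 = 288 ≡ 1 (mod 41) ✓

8⁻¹ ≡ 36 (mod 41)


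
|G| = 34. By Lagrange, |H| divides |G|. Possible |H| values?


Lagrange's theorem: |H| divides |G|
|G| = 34
Divisors of 34: 1, 2, 17, 34

Possible subgroup orders: {1, 2, 17, 34}


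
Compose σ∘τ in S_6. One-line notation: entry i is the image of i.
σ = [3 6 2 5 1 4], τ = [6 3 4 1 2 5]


σ∘τ: apply τ first, then σ
1 →τ 6 →σ 4
2 →τ 3 →σ 2
3 →τ 4 →σ 5
4 →τ 1 →σ 3
5 →τ 2 →σ 6
6 →τ 5 →σ 1

σ∘τ = [4 2 5 3 6 1]


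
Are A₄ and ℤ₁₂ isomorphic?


Comparing A₄ and ℤ₁₂:
A₄ is non-abelian, ℤ₁₂ is abelian

No, A₄ ≇ ℤ₁₂


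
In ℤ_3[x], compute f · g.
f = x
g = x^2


Expand and collect like terms; reduce coefficients mod 3:
x^0: 0·0 = 0 ≡ 0 (mod 3)
x^1: 0·0 + 1·0 = 0 ≡ 0 (mod 3)
x^2: 0·1 + 1·0 = 0 ≡ 0 (mod 3)
x^3: 1·1 = 1 ≡ 1 (mod 3)
Result: x^3

f · g = x^3


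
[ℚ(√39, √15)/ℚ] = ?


[ℚ(√39,√15):ℚ] = [ℚ(√39,√15):ℚ(√39)]·[ℚ(√39):ℚ] = 2·2 = 4

[ℚ(√39, √15)/ℚ] = 4


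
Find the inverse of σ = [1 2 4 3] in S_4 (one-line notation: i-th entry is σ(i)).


To find σ⁻¹, swap domain and range:
σ(1) = 1 → σ⁻¹(1) = 1
σ(2) = 2 → σ⁻¹(2) = 2
σ(3) = 4 → σ⁻¹(4) = 3
σ(4) = 3 → σ⁻¹(3) = 4

σ⁻¹ = [1 2 4 3]


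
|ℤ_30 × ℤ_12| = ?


|A × B| = |A| · |B|
|ℤ_30 × ℤ_12| = 30 × 12 = 360

|ℤ_30 × ℤ_12| = 360


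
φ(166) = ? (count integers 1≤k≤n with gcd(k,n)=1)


Factor n: 166 = 2 × 83
φ(n) = n · ∏(1 - 1/p) over distinct primes p | n
φ(166) = 166 · (1 - 1/2) · (1 - 1/83) = 82

φ(166) = 82


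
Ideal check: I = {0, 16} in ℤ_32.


Check ideal conditions for I = {0, 16} in ℤ_32:
(1) I is an additive subgroup? Yes
(2) For r ∈ ℤ_32 and a ∈ I: r·a ∈ I? Yes

Yes, I is an ideal of ℤ_32


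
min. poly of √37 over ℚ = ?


√37 satisfies x² - 37 = 0, irreducible over ℚ since 37 is squarefree

Minimal polynomial: x² - 37


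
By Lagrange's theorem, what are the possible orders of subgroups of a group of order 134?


Lagrange's theorem: |H| divides |G|
|G| = 134
Divisors of 134: 1, 2, 67, 134

Possible subgroup orders: {1, 2, 67, 134}


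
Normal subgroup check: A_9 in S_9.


H = A_9 in S_9
A_9 has index 2 in S_9, and every subgroup of index 2 is normal

Yes, normal subgroup


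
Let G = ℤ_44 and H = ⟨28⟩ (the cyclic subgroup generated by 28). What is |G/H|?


|⟨28⟩| = n / gcd(28, 44) = 44 / 4 = 11
H is normal (ℤ_44 is abelian).
|G/H| = |G| / |H| = 44 / 11 = 4

|G/H| = 4


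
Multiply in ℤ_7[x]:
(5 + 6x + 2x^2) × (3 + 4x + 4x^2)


Expand and collect like terms; reduce coefficients mod 7:
x^0: 5·3 = 15 ≡ 1 (mod 7)
x^1: 5·4 + 6·3 = 38 ≡ 3 (mod 7)
x^2: 5·4 + 6·4 + 2·3 = 50 ≡ 1 (mod 7)
x^3: 6·4 + 2·4 = 32 ≡ 4 (mod 7)
x^4: 2·4 = 8 ≡ 1 (mod 7)
Result: 1 + 3x + x^2 + 4x^3 + x^4

f · g = 1 + 3x + x^2 + 4x^3 + x^4


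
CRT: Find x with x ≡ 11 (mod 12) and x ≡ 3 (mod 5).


m₁ = 12, m₂ = 5, gcd = 1, so CRT applies. M = m₁·m₂ = 60
Let M₁ = M/m₁ = 5, M₂ = M/m₂ = 12
Find y₁ ≡ M₁⁻¹ (mod m₁): 5⁻¹ ≡ 5 (mod 12)
Find y₂ ≡ M₂⁻¹ (mod m₂): 12⁻¹ ≡ 3 (mod 5)
x = a₁·M₁·y₁ + a₂·M₂·y₂ = 11·5·5 + 3·12·3 = 383
Reduce mod 60: x ≡ 23
Check: 23 mod 12 = 11 ✓, 23 mod 5 = 3 ✓

x ≡ 23 (mod 60)


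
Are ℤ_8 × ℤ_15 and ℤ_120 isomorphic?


Comparing ℤ_8 × ℤ_15 and ℤ_120:
gcd(8,15) = 1, so ℤ_8 × ℤ_15 ≅ ℤ_120 (CRT)

Yes, ℤ_8 × ℤ_15 ≅ ℤ_120


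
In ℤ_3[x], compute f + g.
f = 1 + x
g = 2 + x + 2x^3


Add coefficients mod 3:
x^0: 1 + 2 = 0 (mod 3)
x^1: 1 + 1 = 2 (mod 3)
x^2: 0 + 0 = 0 (mod 3)
x^3: 0 + 2 = 2 (mod 3)
Result: 2x + 2x^3

f + g = 2x + 2x^3


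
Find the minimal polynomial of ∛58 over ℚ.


∛58 satisfies x³ - 58 = 0, irreducible over ℚ (no rational root; 58 is not a perfect cube)

Minimal polynomial: x³ - 58


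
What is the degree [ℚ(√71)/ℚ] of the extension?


√71 has minimal polynomial x² - 71 (irreducible over ℚ since 71 is squarefree)

[ℚ(√71)/ℚ] = 2


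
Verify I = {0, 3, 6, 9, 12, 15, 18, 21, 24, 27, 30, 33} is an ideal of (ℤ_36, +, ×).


Check ideal conditions for I = {0, 3, 6, 9, 12, 15, 18, 21, 24, 27, 30, 33} in ℤ_36:
(1) I is an additive subgroup? Yes
(2) For r ∈ ℤ_36 and a ∈ I: r·a ∈ I? Yes

Yes, I is an ideal of ℤ_36


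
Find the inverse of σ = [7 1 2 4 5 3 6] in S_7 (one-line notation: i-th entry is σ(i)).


To find σ⁻¹, swap domain and range:
σ(1) = 7 → σ⁻¹(7) = 1
σ(2) = 1 → σ⁻¹(1) = 2
σ(3) = 2 → σ⁻¹(2) = 3
σ(4) = 4 → σ⁻¹(4) = 4
σ(5) = 5 → σ⁻¹(5) = 5
σ(6) = 3 → σ⁻¹(3) = 6
σ(7) = 6 → σ⁻¹(6) = 7

σ⁻¹ = [2 3 6 4 5 7 1]


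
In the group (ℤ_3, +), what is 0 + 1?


Operation: addition mod 3
0 + 1 = (a + b) mod 3 with a = 0, b = 1

0 + 1 = 1


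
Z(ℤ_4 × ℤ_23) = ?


Z(G) = {g ∈ G | gx = xg for all x ∈ G}
Direct product of abelian groups is abelian, so Z(G) = G

Z(ℤ_4 × ℤ_23) = ℤ_4 × ℤ_23


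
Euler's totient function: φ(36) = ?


Factor n: 36 = 2^2 × 3^2
φ(n) = n · ∏(1 - 1/p) over distinct primes p | n
φ(36) = 36 · (1 - 1/2) · (1 - 1/3) = 12

φ(36) = 12


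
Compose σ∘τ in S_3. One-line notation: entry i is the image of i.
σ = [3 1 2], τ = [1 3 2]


σ∘τ: apply τ first, then σ
1 →τ 1 →σ 3
2 →τ 3 →σ 2
3 →τ 2 →σ 1

σ∘τ = [3 2 1]


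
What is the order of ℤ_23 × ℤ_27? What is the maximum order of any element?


|ℤ_23 × ℤ_27| = 23 × 27 = 621
Max element order = lcm(23,27) = 621
Cyclic? Yes (gcd=1)

|ℤ_23×ℤ_27| = 621, max element order = 621


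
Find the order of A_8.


|A_n| = n!/2 (even permutations)
|A_8| = 8!/2 = 40320/2 = 20160

|A_8| = 20160


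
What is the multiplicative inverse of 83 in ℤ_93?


Use the extended Euclidean algorithm to write 1 = 83·s + 93·t; then s mod 93 is the inverse.
Euclidean algorithm:
  83 = 0·93 + 83
  93 = 1·83 + 10
  83 = 8·10 + 3
  10 = 3·3 + 1
  3 = 3·1 + 0
gcd(83,93) = 1
Back-substitution gives: 83·(-28) + 93·(25) = 1
So 83⁻¹ ≡ -28 ≡ 65 (mod 93)
Check: 83 × 65 = 5395 ≡ 1 (mod 93) ✓

83⁻¹ ≡ 65 (mod 93)


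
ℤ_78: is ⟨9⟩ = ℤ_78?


g generates ℤ_n iff gcd(g, n) = 1
gcd(9, 78) = 3
Since gcd = 3 ≠ 1, ⟨9⟩ has order 26 < 78, so 9 is not a generator.

No, 9 does not generate ℤ_78


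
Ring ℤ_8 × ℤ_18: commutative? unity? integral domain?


Direct product ring; commutative with unity (1,1); but (1,0)·(0,1) = (0,0) gives zero divisors, so not an integral domain
Commutative: Yes
Integral domain: No
Has unity: Yes

ℤ_8 × ℤ_18: Commutative=Yes, Unity=Yes


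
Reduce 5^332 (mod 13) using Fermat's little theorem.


Fermat's little theorem: if p is prime and gcd(a,p)=1, then a^(p-1) ≡ 1 (mod p)
p = 13 is prime, gcd(5,13) = 1
Reduce exponent: 332 mod 12 = 8
So 5^332 ≡ 5^8 (mod 13)
5^8 mod 13 = 1

5^332 ≡ 1 (mod 13)


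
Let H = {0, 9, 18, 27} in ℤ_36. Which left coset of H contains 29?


29 + H = {29 + h (mod 36) : h ∈ H}
29+0=29, 29+9=2, 29+18=11, 29+27=20
29 + H = {2, 11, 20, 29} = 2 + H

29 + H = {2, 11, 20, 29}


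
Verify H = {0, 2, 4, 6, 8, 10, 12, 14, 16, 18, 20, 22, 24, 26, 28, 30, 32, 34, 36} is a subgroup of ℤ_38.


Subgroup test for H = {0, 2, 4, 6, 8, 10, 12, 14, 16, 18, 20, 22, 24, 26, 28, 30, 32, 34, 36} in (ℤ_38, +):
(1) 0 ∈ H? Yes
(2) Closure: for all a,b ∈ H, (a+b) mod 38 ∈ H? Yes
(3) Inverses: for all a ∈ H, -a mod 38 ∈ H? Yes

Yes, H is a subgroup of ℤ_38


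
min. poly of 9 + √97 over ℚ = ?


Let α = 9 + √97. Then α - 9 = √97, so (α - 9)² = 97, giving α² - 18α - 16 = 0. Degree 2 and α ∉ ℚ, so this is the minimal polynomial.

Minimal polynomial: x² - 18x - 16


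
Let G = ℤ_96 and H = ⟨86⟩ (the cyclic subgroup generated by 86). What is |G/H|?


|⟨86⟩| = n / gcd(86, 96) = 96 / 2 = 48
H is normal (ℤ_96 is abelian).
|G/H| = |G| / |H| = 96 / 48 = 2

|G/H| = 2


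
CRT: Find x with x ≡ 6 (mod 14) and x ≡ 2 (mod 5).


m₁ = 14, m₂ = 5, gcd = 1, so CRT applies. M = m₁·m₂ = 70
Let M₁ = M/m₁ = 5, M₂ = M/m₂ = 14
Find y₁ ≡ M₁⁻¹ (mod m₁): 5⁻¹ ≡ 3 (mod 14)
Find y₂ ≡ M₂⁻¹ (mod m₂): 14⁻¹ ≡ 4 (mod 5)
x = a₁·M₁·y₁ + a₂·M₂·y₂ = 6·5·3 + 2·14·4 = 202
Reduce mod 70: x ≡ 62
Check: 62 mod 14 = 6 ✓, 62 mod 5 = 2 ✓

x ≡ 62 (mod 70)


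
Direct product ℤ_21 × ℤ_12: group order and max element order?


|ℤ_21 × ℤ_12| = 21 × 12 = 252
Max element order = lcm(21,12) = 84
Cyclic? No (gcd=3)

|ℤ_21×ℤ_12| = 252, max element order = 84


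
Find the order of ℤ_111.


ℤ_n has n elements.

|ℤ_111| = 111


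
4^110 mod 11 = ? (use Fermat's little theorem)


Fermat's little theorem: if p is prime and gcd(a,p)=1, then a^(p-1) ≡ 1 (mod p)
p = 11 is prime, gcd(4,11) = 1
Reduce exponent: 110 mod 10 = 0
So 4^110 ≡ 4^0 (mod 11)
4^0 = 1

4^110 ≡ 1 (mod 11)


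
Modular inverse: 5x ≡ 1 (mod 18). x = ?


Use the extended Euclidean algorithm to write 1 = 5·s + 18·t; then s mod 18 is the inverse.
Euclidean algorithm:
  5 = 0·18 + 5
  18 = 3·5 + 3
  5 = 1·3 + 2
  3 = 1·2 + 1
  2 = 2·1 + 0
gcd(5,18) = 1
Back-substitution gives: 5·(-7) + 18·(2) = 1
So 5⁻¹ ≡ -7 ≡ 11 (mod 18)
Check: 5 × 11 = 55 ≡ 1 (mod 18) ✓

5⁻¹ ≡ 11 (mod 18)


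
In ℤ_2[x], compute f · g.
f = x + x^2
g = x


Expand and collect like terms; reduce coefficients mod 2:
x^0: 0·0 = 0 ≡ 0 (mod 2)
x^1: 0·1 + 1·0 = 0 ≡ 0 (mod 2)
x^2: 1·1 + 1·0 = 1 ≡ 1 (mod 2)
x^3: 1·1 = 1 ≡ 1 (mod 2)
Result: x^2 + x^3

f · g = x^2 + x^3


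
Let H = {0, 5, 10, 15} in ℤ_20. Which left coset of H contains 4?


4 + H = {4 + h (mod 20) : h ∈ H}
4+0=4, 4+5=9, 4+10=14, 4+15=19

4 + H = {4, 9, 14, 19}


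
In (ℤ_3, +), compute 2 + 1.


Operation: addition mod 3
2 + 1 = (a + b) mod 3 with a = 2, b = 1

2 + 1 = 0


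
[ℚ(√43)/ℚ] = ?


√43 has minimal polynomial x² - 43 (irreducible over ℚ since 43 is squarefree)

[ℚ(√43)/ℚ] = 2


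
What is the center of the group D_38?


Z(G) = {g ∈ G | gx = xg for all x ∈ G}
For even n, Z(D_n) = {e, r^(n/2)}: the 180° rotation r^19 commutes with every reflection and rotation

Z(D_38) = {e, r^19}


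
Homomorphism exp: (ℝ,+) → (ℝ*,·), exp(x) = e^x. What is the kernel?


Kernel = preimage of identity
ker(exp) = {x ∈ ℝ | e^x = 1} = {0}

ker(exp) = {0}


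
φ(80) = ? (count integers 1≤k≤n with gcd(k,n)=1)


Factor n: 80 = 2^4 × 5
φ(n) = n · ∏(1 - 1/p) over distinct primes p | n
φ(80) = 80 · (1 - 1/2) · (1 - 1/5) = 32

φ(80) = 32


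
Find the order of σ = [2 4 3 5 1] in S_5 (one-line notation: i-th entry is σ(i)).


Cycle decomposition: (1 2 4 5)
Cycle lengths: 4
Order = lcm(4) = 4

ord(σ) = 4


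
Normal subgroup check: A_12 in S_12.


H = A_12 in S_12
A_12 has index 2 in S_12, and every subgroup of index 2 is normal

Yes, normal subgroup


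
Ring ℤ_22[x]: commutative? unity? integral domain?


ℤ_22 has zero divisors (2·11 ≡ 0), and these lift to constant zero divisors in ℤ_22[x]; so not an integral domain
Commutative: Yes
Integral domain: No
Has unity: Yes

ℤ_22[x]: Commutative=Yes, Unity=Yes


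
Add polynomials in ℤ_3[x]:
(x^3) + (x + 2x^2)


Add coefficients mod 3:
x^0: 0 + 0 = 0 (mod 3)
x^1: 0 + 1 = 1 (mod 3)
x^2: 0 + 2 = 2 (mod 3)
x^3: 1 + 0 = 1 (mod 3)
Result: x + 2x^2 + x^3

f + g = x + 2x^2 + x^3


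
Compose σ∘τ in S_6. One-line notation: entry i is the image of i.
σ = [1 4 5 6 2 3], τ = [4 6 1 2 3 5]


σ∘τ: apply τ first, then σ
1 →τ 4 →σ 6
2 →τ 6 →σ 3
3 →τ 1 →σ 1
4 →τ 2 →σ 4
5 →τ 3 →σ 5
6 →τ 5 →σ 2

σ∘τ = [6 3 1 4 5 2]


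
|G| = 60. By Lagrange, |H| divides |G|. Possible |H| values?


Lagrange's theorem: |H| divides |G|
|G| = 60
Divisors of 60: 1, 2, 3, 4, 5, 6, 10, 12, 15, 20, 30, 60

Possible subgroup orders: {1, 2, 3, 4, 5, 6, 10, 12, 15, 20, 30, 60}


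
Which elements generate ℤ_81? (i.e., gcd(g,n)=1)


g generates ℤ_n iff gcd(g,n) = 1
Prime factors of 81: 3
Generators are g ∈ {1,...,80} not divisible by any of these primes.
Generators: {1, 2, 4, 5, 7, 8, 10, 11, 13, 14, 16, 17, 19, 20, 22, 23, 25, 26, 28, 29, 31, 32, 34, 35, 37, 38, 40, 41, 43, 44, 46, 47, 49, 50, 52, 53, 55, 56, 58, 59, 61, 62, 64, 65, 67, 68, 70, 71, 73, 74, 76, 77, 79, 80}
Number of generators = φ(81) = 54

Generators of ℤ_81 = {1, 2, 4, 5, 7, 8, 10, 11, 13, 14, 16, 17, 19, 20, 22, 23, 25, 26, 28, 29, 31, 32, 34, 35, 37, 38, 40, 41, 43, 44, 46, 47, 49, 50, 52, 53, 55, 56, 58, 59, 61, 62, 64, 65, 67, 68, 70, 71, 73, 74, 76, 77, 79, 80}


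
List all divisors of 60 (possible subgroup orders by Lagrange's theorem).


Lagrange's theorem: |H| divides |G|
|G| = 60
Divisors of 60: 1, 2, 3, 4, 5, 6, 10, 12, 15, 20, 30, 60

Possible subgroup orders: {1, 2, 3, 4, 5, 6, 10, 12, 15, 20, 30, 60}


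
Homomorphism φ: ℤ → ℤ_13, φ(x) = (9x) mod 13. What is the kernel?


Kernel = preimage of identity
ker(φ) = {x ∈ ℤ : 9x ≡ 0 (mod 13)}. gcd(9,13) = 1, so 9x ≡ 0 (mod 13) ⟺ x ≡ 0 (mod 13/1 = 13). Hence ker(φ) = 13ℤ

ker(φ) = 13ℤ


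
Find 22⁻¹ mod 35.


Use the extended Euclidean algorithm to write 1 = 22·s + 35·t; then s mod 35 is the inverse.
Euclidean algorithm:
  22 = 0·35 + 22
  35 = 1·22 + 13
  22 = 1·13 + 9
  13 = 1·9 + 4
  9 = 2·4 + 1
  4 = 4·1 + 0
gcd(22,35) = 1
Back-substitution gives: 22·(8) + 35·(-5) = 1
So 22⁻¹ ≡ 8 ≡ 8 (mod 35)
Check: 22 × 8 = 176 ≡ 1 (mod 35) ✓

22⁻¹ ≡ 8 (mod 35)


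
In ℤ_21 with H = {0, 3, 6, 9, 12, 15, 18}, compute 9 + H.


9 + H = {9 + h (mod 21) : h ∈ H}
9+0=9, 9+3=12, 9+6=15, 9+9=18, 9+12=0, 9+15=3, 9+18=6
9 + H = {0, 3, 6, 9, 12, 15, 18} = 0 + H

9 + H = {0, 3, 6, 9, 12, 15, 18}


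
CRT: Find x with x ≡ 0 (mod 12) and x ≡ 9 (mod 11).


m₁ = 12, m₂ = 11, gcd = 1, so CRT applies. M = m₁·m₂ = 132
Let M₁ = M/m₁ = 11, M₂ = M/m₂ = 12
Find y₁ ≡ M₁⁻¹ (mod m₁): 11⁻¹ ≡ 11 (mod 12)
Find y₂ ≡ M₂⁻¹ (mod m₂): 12⁻¹ ≡ 1 (mod 11)
x = a₁·M₁·y₁ + a₂·M₂·y₂ = 0·11·11 + 9·12·1 = 108
Reduce mod 132: x ≡ 108
Check: 108 mod 12 = 0 ✓, 108 mod 11 = 9 ✓

x ≡ 108 (mod 132)


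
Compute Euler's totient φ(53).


Factor n: 53 = 53
φ(n) = n · ∏(1 - 1/p) over distinct primes p | n
φ(53) = 53 · (1 - 1/53) = 52

φ(53) = 52


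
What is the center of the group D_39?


Z(G) = {g ∈ G | gx = xg for all x ∈ G}
For odd n, Z(D_n) = {e}: no nontrivial rotation commutes with all reflections

Z(D_39) = {e}


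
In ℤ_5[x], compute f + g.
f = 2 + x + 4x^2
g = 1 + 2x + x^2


Add coefficients mod 5:
x^0: 2 + 1 = 3 (mod 5)
x^1: 1 + 2 = 3 (mod 5)
x^2: 4 + 1 = 0 (mod 5)
Result: 3 + 3x

f + g = 3 + 3x


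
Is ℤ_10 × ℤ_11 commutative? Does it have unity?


Direct product ring; commutative with unity (1,1); but (1,0)·(0,1) = (0,0) gives zero divisors, so not an integral domain
Commutative: Yes
Integral domain: No
Has unity: Yes

ℤ_10 × ℤ_11: Commutative=Yes, Unity=Yes


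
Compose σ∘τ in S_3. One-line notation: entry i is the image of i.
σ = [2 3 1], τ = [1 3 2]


σ∘τ: apply τ first, then σ
1 →τ 1 →σ 2
2 →τ 3 →σ 1
3 →τ 2 →σ 3

σ∘τ = [2 1 3]


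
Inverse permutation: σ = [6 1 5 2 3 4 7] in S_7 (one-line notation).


To find σ⁻¹, swap domain and range:
σ(1) = 6 → σ⁻¹(6) = 1
σ(2) = 1 → σ⁻¹(1) = 2
σ(3) = 5 → σ⁻¹(5) = 3
σ(4) = 2 → σ⁻¹(2) = 4
σ(5) = 3 → σ⁻¹(3) = 5
σ(6) = 4 → σ⁻¹(4) = 6
σ(7) = 7 → σ⁻¹(7) = 7

σ⁻¹ = [2 4 5 6 3 1 7]


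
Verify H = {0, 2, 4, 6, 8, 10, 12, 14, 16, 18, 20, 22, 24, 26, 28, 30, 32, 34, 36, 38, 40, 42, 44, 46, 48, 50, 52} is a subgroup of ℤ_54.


Subgroup test for H = {0, 2, 4, 6, 8, 10, 12, 14, 16, 18, 20, 22, 24, 26, 28, 30, 32, 34, 36, 38, 40, 42, 44, 46, 48, 50, 52} in (ℤ_54, +):
(1) 0 ∈ H? Yes
(2) Closure: for all a,b ∈ H, (a+b) mod 54 ∈ H? Yes
(3) Inverses: for all a ∈ H, -a mod 54 ∈ H? Yes

Yes, H is a subgroup of ℤ_54


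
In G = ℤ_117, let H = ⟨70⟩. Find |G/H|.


|⟨70⟩| = n / gcd(70, 117) = 117 / 1 = 117
H is normal (ℤ_117 is abelian).
|G/H| = |G| / |H| = 117 / 117 = 1

|G/H| = 1


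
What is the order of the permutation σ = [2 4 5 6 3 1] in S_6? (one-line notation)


Cycle decomposition: (1 2 4 6) (3 5)
Cycle lengths: 4, 2
Order = lcm(4, 2) = 4

ord(σ) = 4


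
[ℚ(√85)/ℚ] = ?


√85 has minimal polynomial x² - 85 (irreducible over ℚ since 85 is squarefree)

[ℚ(√85)/ℚ] = 2


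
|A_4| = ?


|A_n| = n!/2 (even permutations)
|A_4| = 4!/2 = 24/2 = 12

|A_4| = 12


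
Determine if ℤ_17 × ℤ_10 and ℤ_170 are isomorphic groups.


Comparing ℤ_17 × ℤ_10 and ℤ_170:
gcd(17,10) = 1, so ℤ_17 × ℤ_10 ≅ ℤ_170 (CRT)

Yes, ℤ_17 × ℤ_10 ≅ ℤ_170


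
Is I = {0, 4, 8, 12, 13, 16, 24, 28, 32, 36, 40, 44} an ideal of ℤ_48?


Check ideal conditions for I = {0, 4, 8, 12, 13, 16, 24, 28, 32, 36, 40, 44} in ℤ_48:
(1) I is an additive subgroup? No
(2) For r ∈ ℤ_48 and a ∈ I: r·a ∈ I? No  [counterexample: r=2, a=13, r·a mod 48 = 26 ∉ I]

No, I is not an ideal of ℤ_48


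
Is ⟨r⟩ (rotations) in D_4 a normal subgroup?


H = ⟨r⟩ (rotations) in D_4
The rotation subgroup ⟨r⟩ has index 2 in D_4, so it is normal

Yes, normal subgroup


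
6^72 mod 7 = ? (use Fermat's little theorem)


Fermat's little theorem: if p is prime and gcd(a,p)=1, then a^(p-1) ≡ 1 (mod p)
p = 7 is prime, gcd(6,7) = 1
Reduce exponent: 72 mod 6 = 0
So 6^72 ≡ 6^0 (mod 7)
6^0 = 1

6^72 ≡ 1 (mod 7)


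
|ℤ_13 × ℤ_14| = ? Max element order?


|ℤ_13 × ℤ_14| = 13 × 14 = 182
Max element order = lcm(13,14) = 182
Cyclic? Yes (gcd=1)

|ℤ_13×ℤ_14| = 182, max element order = 182


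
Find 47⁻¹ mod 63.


Use the extended Euclidean algorithm to write 1 = 47·s + 63·t; then s mod 63 is the inverse.
Euclidean algorithm:
  47 = 0·63 + 47
  63 = 1·47 + 16
  47 = 2·16 + 15
  16 = 1·15 + 1
  15 = 15·1 + 0
gcd(47,63) = 1
Back-substitution gives: 47·(-4) + 63·(3) = 1
So 47⁻¹ ≡ -4 ≡ 59 (mod 63)
Check: 47 × 59 = 2773 ≡ 1 (mod 63) ✓

47⁻¹ ≡ 59 (mod 63)


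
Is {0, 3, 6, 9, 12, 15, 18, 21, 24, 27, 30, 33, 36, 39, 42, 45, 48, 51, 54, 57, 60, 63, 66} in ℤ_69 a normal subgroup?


H = {0, 3, 6, 9, 12, 15, 18, 21, 24, 27, 30, 33, 36, 39, 42, 45, 48, 51, 54, 57, 60, 63, 66} in ℤ_69
ℤ_69 is abelian; every subgroup of an abelian group is normal

Yes, normal subgroup


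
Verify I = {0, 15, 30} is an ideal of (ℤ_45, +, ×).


Check ideal conditions for I = {0, 15, 30} in ℤ_45:
(1) I is an additive subgroup? Yes
(2) For r ∈ ℤ_45 and a ∈ I: r·a ∈ I? Yes

Yes, I is an ideal of ℤ_45


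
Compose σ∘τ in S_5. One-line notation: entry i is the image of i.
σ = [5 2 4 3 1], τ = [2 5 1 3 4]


σ∘τ: apply τ first, then σ
1 →τ 2 →σ 2
2 →τ 5 →σ 1
3 →τ 1 →σ 5
4 →τ 3 →σ 4
5 →τ 4 →σ 3

σ∘τ = [2 1 5 4 3]


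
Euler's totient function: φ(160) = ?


Factor n: 160 = 2^5 × 5
φ(n) = n · ∏(1 - 1/p) over distinct primes p | n
φ(160) = 160 · (1 - 1/2) · (1 - 1/5) = 64

φ(160) = 64


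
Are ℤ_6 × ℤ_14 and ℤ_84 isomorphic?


Comparing ℤ_6 × ℤ_14 and ℤ_84:
gcd(6,14) = 2 ≠ 1. Max element order in ℤ_6×ℤ_14 is lcm(6,14) = 42 < 84, so it has no element of order 84

No, ℤ_6 × ℤ_14 ≇ ℤ_84


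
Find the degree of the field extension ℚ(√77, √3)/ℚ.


[ℚ(√77,√3):ℚ] = [ℚ(√77,√3):ℚ(√77)]·[ℚ(√77):ℚ] = 2·2 = 4

[ℚ(√77, √3)/ℚ] = 4


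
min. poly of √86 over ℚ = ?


√86 satisfies x² - 86 = 0, irreducible over ℚ since 86 is squarefree

Minimal polynomial: x² - 86


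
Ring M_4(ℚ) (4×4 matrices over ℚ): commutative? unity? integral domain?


Matrix multiplication is non-commutative for n ≥ 2; the identity matrix I is the unity; singular matrices give zero divisors, so not an integral domain
Commutative: No
Integral domain: No
Has unity: Yes

M_4(ℚ) (4×4 matrices over ℚ): Commutative=No, Unity=Yes


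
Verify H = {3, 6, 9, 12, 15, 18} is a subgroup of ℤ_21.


Subgroup test for H = {3, 6, 9, 12, 15, 18} in (ℤ_21, +):
(1) 0 ∈ H? No
(2) Closure: for all a,b ∈ H, (a+b) mod 21 ∈ H? No  [counterexample: 3 + 18 = 0 ∉ H]
(3) Inverses: for all a ∈ H, -a mod 21 ∈ H? Yes

No, H is not a subgroup of ℤ_21


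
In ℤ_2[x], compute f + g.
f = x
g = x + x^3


Add coefficients mod 2:
x^0: 0 + 0 = 0 (mod 2)
x^1: 1 + 1 = 0 (mod 2)
x^2: 0 + 0 = 0 (mod 2)
x^3: 0 + 1 = 1 (mod 2)
Result: x^3

f + g = x^3


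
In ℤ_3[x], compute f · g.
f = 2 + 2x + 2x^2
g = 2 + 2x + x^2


Expand and collect like terms; reduce coefficients mod 3:
x^0: 2·2 = 4 ≡ 1 (mod 3)
x^1: 2·2 + 2·2 = 8 ≡ 2 (mod 3)
x^2: 2·1 + 2·2 + 2·2 = 10 ≡ 1 (mod 3)
x^3: 2·1 + 2·2 = 6 ≡ 0 (mod 3)
x^4: 2·1 = 2 ≡ 2 (mod 3)
Result: 1 + 2x + x^2 + 2x^4

f · g = 1 + 2x + x^2 + 2x^4


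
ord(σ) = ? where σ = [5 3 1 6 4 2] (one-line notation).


Cycle decomposition: (1 5 4 6 2 3)
Cycle lengths: 6
Order = lcm(6) = 6

ord(σ) = 6


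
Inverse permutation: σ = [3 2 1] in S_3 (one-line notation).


To find σ⁻¹, swap domain and range:
σ(1) = 3 → σ⁻¹(3) = 1
σ(2) = 2 → σ⁻¹(2) = 2
σ(3) = 1 → σ⁻¹(1) = 3

σ⁻¹ = [3 2 1]


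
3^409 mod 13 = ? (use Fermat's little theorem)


Fermat's little theorem: if p is prime and gcd(a,p)=1, then a^(p-1) ≡ 1 (mod p)
p = 13 is prime, gcd(3,13) = 1
Reduce exponent: 409 mod 12 = 1
So 3^409 ≡ 3^1 (mod 13)
3^1 mod 13 = 3

3^409 ≡ 3 (mod 13)


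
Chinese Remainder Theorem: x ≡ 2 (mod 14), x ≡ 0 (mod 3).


m₁ = 14, m₂ = 3, gcd = 1, so CRT applies. M = m₁·m₂ = 42
Let M₁ = M/m₁ = 3, M₂ = M/m₂ = 14
Find y₁ ≡ M₁⁻¹ (mod m₁): 3⁻¹ ≡ 5 (mod 14)
Find y₂ ≡ M₂⁻¹ (mod m₂): 14⁻¹ ≡ 2 (mod 3)
x = a₁·M₁·y₁ + a₂·M₂·y₂ = 2·3·5 + 0·14·2 = 30
Reduce mod 42: x ≡ 30
Check: 30 mod 14 = 2 ✓, 30 mod 3 = 0 ✓

x ≡ 30 (mod 42)


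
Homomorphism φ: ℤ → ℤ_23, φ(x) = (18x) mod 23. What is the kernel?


Kernel = preimage of identity
ker(φ) = {x ∈ ℤ : 18x ≡ 0 (mod 23)}. gcd(18,23) = 1, so 18x ≡ 0 (mod 23) ⟺ x ≡ 0 (mod 23/1 = 23). Hence ker(φ) = 23ℤ

ker(φ) = 23ℤ


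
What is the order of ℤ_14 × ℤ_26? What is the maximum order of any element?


|ℤ_14 × ℤ_26| = 14 × 26 = 364
Max element order = lcm(14,26) = 182
Cyclic? No (gcd=2)

|ℤ_14×ℤ_26| = 364, max element order = 182


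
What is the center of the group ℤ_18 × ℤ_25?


Z(G) = {g ∈ G | gx = xg for all x ∈ G}
Direct product of abelian groups is abelian, so Z(G) = G

Z(ℤ_18 × ℤ_25) = ℤ_18 × ℤ_25


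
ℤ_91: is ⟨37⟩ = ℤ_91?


g generates ℤ_n iff gcd(g, n) = 1
gcd(37, 91) = 1
Since gcd = 1, 37 is a generator.

Yes, 37 generates ℤ_91


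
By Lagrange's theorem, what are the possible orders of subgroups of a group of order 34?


Lagrange's theorem: |H| divides |G|
|G| = 34
Divisors of 34: 1, 2, 17, 34

Possible subgroup orders: {1, 2, 17, 34}


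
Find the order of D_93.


|D_n| = 2n (n rotations and n reflections)
|D_93| = 2×93 = 186

|D_93| = 186
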